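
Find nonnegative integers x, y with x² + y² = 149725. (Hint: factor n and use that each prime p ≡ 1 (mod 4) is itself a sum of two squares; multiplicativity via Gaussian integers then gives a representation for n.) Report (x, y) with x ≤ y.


Step 1: Factor n = 149725 = 5^2 · 53 · 113.
Step 2: Check the mod-4 condition on each prime factor: 5 ≡ 1 (mod 4), exponent 2; 53 ≡ 1 (mod 4), exponent 1; 113 ≡ 1 (mod 4), exponent 1.
All primes ≡ 3 (mod 4) appear to even exponent (or don't appear), so by the two-squares theorem n IS expressible as a sum of two squares.
Step 3: Build a representation. Group n = k² · m with k = 5 and m = 53 · 113 = 5989 (a product of primes ≡ 1 (mod 4)); a representation of m scales to one of n via (k·x)² + (k·y)² = k²(x² + y²). Each prime p ≡ 1 (mod 4) is itself a sum of two squares; find a² by testing p − a² for a perfect square:
  53: 53 − 1² = 52, 53 − 2² = 49 = 7² ⇒ 53 = 2² + 7².
  113: 113 − 1² = 112, 113 − 2² = 109, 113 − 3² = 104, 113 − 4² = 97, 113 − 5² = 88, 113 − 6² = 77, 113 − 7² = 64 = 8² ⇒ 113 = 7² + 8².
  Combine using the Brahmagupta–Fibonacci identity (a² + b²)(c² + d²) = (ac − bd)² + (ad + bc)² = (ac + bd)² + (ad − bc)²:
  53 · 113 = 5989: from (2² + 7²)(7² + 8²), take (2·7 − 7·8, 2·8 + 7·7) = (14 − 56, 16 + 49) = (-42, 65); dropping signs (only squares matter) gives (42, 65); check 42² + 65² = 1764 + 4225 = 5989 ✓.
  Scale by k = 5: (5·42, 5·65) = (210, 325).
Step 4: Order so x ≤ y and verify: 210² + 325² = 44100 + 105625 = 149725 = n. ✓

n = 149725 = 210² + 325² (one valid representation with x ≤ y).


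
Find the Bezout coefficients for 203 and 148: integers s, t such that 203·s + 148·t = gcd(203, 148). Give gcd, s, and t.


Euclidean algorithm on (203, 148) — divide until remainder is 0:
  203 = 1 · 148 + 55
  148 = 2 · 55 + 38
  55 = 1 · 38 + 17
  38 = 2 · 17 + 4
  17 = 4 · 4 + 1
  4 = 4 · 1 + 0
gcd(203, 148) = 1.
Track Bezout coefficients alongside the remainders: start with r₀ = 203 = a·1 + b·0 (s = 1, t = 0) and r₁ = 148 = a·0 + b·1 (s = 0, t = 1); each new remainder r_{k+1} = r_{k-1} − q_k·r_k inherits s_{k+1} = s_{k-1} − q_k·s_k, t_{k+1} = t_{k-1} − q_k·t_k, so r_k = a·s_k + b·t_k at every step:
  q = 1: r = 55, s = 1 − 1·0 = 1, t = 0 − 1·1 = -1  (check: 203·1 + 148·(-1) = 55)
  q = 2: r = 38, s = 0 − 2·1 = -2, t = 1 − 2·(-1) = 3  (check: 203·(-2) + 148·3 = 38)
  q = 1: r = 17, s = 1 − 1·(-2) = 3, t = -1 − 1·3 = -4  (check: 203·3 + 148·(-4) = 17)
  q = 2: r = 4, s = -2 − 2·3 = -8, t = 3 − 2·(-4) = 11  (check: 203·(-8) + 148·11 = 4)
  q = 4: r = 1, s = 3 − 4·(-8) = 35, t = -4 − 4·11 = -48  (check: 203·35 + 148·(-48) = 1)
The row with r = 1 (the gcd) gives the Bezout coefficients s = 35, t = -48.
Result: 203 · (35) + 148 · (-48) = 1.

gcd(203, 148) = 1; s = 35, t = -48 (check: 203·35 + 148·(-48) = 1).


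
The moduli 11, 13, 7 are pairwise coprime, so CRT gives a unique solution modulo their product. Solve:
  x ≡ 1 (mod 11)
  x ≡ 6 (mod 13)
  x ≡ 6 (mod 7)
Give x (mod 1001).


Moduli 11, 13, 7 are pairwise coprime; by CRT there is a unique solution modulo M = 11 · 13 · 7 = 1001.
Solve pairwise, accumulating the modulus:
  Start with x ≡ 1 (mod 11).
  Combine with x ≡ 6 (mod 13): since gcd(11, 13) = 1, we get a unique residue mod 143.
    Write x = 1 + 11·t and substitute into x ≡ 6 (mod 13): 11·t ≡ 6 − 1 = 5 (mod 13).
    The inverse of 11 mod 13 is 6 (since 11·6 = 66 = 5·13 + 1), so t ≡ 6·5 = 30 ≡ 4 (mod 13).
    Then x = 1 + 11·4 = 45, valid modulo lcm(11, 13) = 143: x ≡ 45 (mod 143).
  Combine with x ≡ 6 (mod 7): since gcd(143, 7) = 1, we get a unique residue mod 1001.
    Write x = 45 + 143·t and substitute into x ≡ 6 (mod 7): 143·t ≡ 6 − 45 = -39 (mod 7).
    Reduce coefficients mod 7: 3·t ≡ 3 (mod 7).
    The inverse of 3 mod 7 is 5 (since 3·5 = 15 = 2·7 + 1), so t ≡ 5·3 = 15 ≡ 1 (mod 7).
    Then x = 45 + 143·1 = 188, valid modulo lcm(143, 7) = 1001: x ≡ 188 (mod 1001).
Verify: 188 mod 11 = 1 ✓, 188 mod 13 = 6 ✓, 188 mod 7 = 6 ✓.

x ≡ 188 (mod 1001).


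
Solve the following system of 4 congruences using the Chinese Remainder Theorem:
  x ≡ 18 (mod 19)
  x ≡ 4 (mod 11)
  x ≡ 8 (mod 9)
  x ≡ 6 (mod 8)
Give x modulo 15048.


Product of moduli M = 19 · 11 · 9 · 8 = 15048.
Merge one congruence at a time:
  Start: x ≡ 18 (mod 19).
  Combine with x ≡ 4 (mod 11); new modulus lcm = 209.
    Write x = 18 + 19·t and substitute into x ≡ 4 (mod 11): 19·t ≡ 4 − 18 = -14 (mod 11).
    Reduce coefficients mod 11: 8·t ≡ 8 (mod 11).
    The inverse of 8 mod 11 is 7 (since 8·7 = 56 = 5·11 + 1), so t ≡ 7·8 = 56 ≡ 1 (mod 11).
    Then x = 18 + 19·1 = 37, valid modulo lcm(19, 11) = 209: x ≡ 37 (mod 209).
  Combine with x ≡ 8 (mod 9); new modulus lcm = 1881.
    Write x = 37 + 209·t and substitute into x ≡ 8 (mod 9): 209·t ≡ 8 − 37 = -29 (mod 9).
    Reduce coefficients mod 9: 2·t ≡ 7 (mod 9).
    The inverse of 2 mod 9 is 5 (since 2·5 = 10 = 1·9 + 1), so t ≡ 5·7 = 35 ≡ 8 (mod 9).
    Then x = 37 + 209·8 = 1709, valid modulo lcm(209, 9) = 1881: x ≡ 1709 (mod 1881).
  Combine with x ≡ 6 (mod 8); new modulus lcm = 15048.
    Write x = 1709 + 1881·t and substitute into x ≡ 6 (mod 8): 1881·t ≡ 6 − 1709 = -1703 (mod 8).
    Reduce coefficients mod 8: 1·t ≡ 1 (mod 8).
    So t ≡ 1 (mod 8).
    Then x = 1709 + 1881·1 = 3590, valid modulo lcm(1881, 8) = 15048: x ≡ 3590 (mod 15048).
Verify against each original: 3590 mod 19 = 18, 3590 mod 11 = 4, 3590 mod 9 = 8, 3590 mod 8 = 6.

x ≡ 3590 (mod 15048).


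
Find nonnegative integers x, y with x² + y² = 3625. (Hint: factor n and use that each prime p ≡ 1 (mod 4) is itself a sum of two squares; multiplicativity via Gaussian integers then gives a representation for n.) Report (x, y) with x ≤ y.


Step 1: Factor n = 3625 = 5^3 · 29.
Step 2: Check the mod-4 condition on each prime factor: 5 ≡ 1 (mod 4), exponent 3; 29 ≡ 1 (mod 4), exponent 1.
All primes ≡ 3 (mod 4) appear to even exponent (or don't appear), so by the two-squares theorem n IS expressible as a sum of two squares.
Step 3: Build a representation. Group n = k² · m with k = 5 and m = 5 · 29 = 145 (a product of primes ≡ 1 (mod 4)); a representation of m scales to one of n via (k·x)² + (k·y)² = k²(x² + y²). Each prime p ≡ 1 (mod 4) is itself a sum of two squares; find a² by testing p − a² for a perfect square:
  5: 5 − 1² = 4 = 2² ⇒ 5 = 1² + 2².
  29: 29 − 1² = 28, 29 − 2² = 25 = 5² ⇒ 29 = 2² + 5².
  Combine using the Brahmagupta–Fibonacci identity (a² + b²)(c² + d²) = (ac − bd)² + (ad + bc)² = (ac + bd)² + (ad − bc)²:
  5 · 29 = 145: from (1² + 2²)(2² + 5²), take (1·2 − 2·5, 1·5 + 2·2) = (2 − 10, 5 + 4) = (-8, 9); dropping signs (only squares matter) gives (8, 9); check 8² + 9² = 64 + 81 = 145 ✓.
  Scale by k = 5: (5·8, 5·9) = (40, 45).
Step 4: Order so x ≤ y and verify: 40² + 45² = 1600 + 2025 = 3625 = n. ✓

n = 3625 = 40² + 45² (one valid representation with x ≤ y).


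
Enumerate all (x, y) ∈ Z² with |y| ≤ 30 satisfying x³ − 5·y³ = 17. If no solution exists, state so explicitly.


The equation is x³ - 5y³ = 17. For fixed y, x³ = 5·y³ + 17, so a solution requires the RHS to be a perfect cube.
Strategy: iterate y from -30 to 30, compute RHS = 5·y³ + 17, and check whether it is a (positive or negative) perfect cube.
Check small values of y:
  y = 0: RHS = 17 is not a perfect cube.
  y = 1: RHS = 22 is not a perfect cube.
  y = -1: RHS = 12 is not a perfect cube.
  y = 2: RHS = 57 is not a perfect cube.
  y = -2: RHS = -23 is not a perfect cube.
  y = 3: RHS = 152 is not a perfect cube.
  y = -3: RHS = -118 is not a perfect cube.
Continuing the search up to |y| = 30 finds no solutions either.
No (x, y) in the scanned range satisfies the equation.

No integer solutions with |y| ≤ 30.


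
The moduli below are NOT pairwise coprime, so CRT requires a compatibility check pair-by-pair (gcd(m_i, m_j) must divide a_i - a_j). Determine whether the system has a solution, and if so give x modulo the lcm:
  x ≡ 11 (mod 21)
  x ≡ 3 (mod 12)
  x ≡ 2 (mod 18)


Moduli 21, 12, 18 are not pairwise coprime, so CRT works modulo lcm(m_i) when all pairwise compatibility conditions hold.
Pairwise compatibility: gcd(m_i, m_j) must divide a_i - a_j for every pair.
Merge one congruence at a time:
  Start: x ≡ 11 (mod 21).
  Combine with x ≡ 3 (mod 12): gcd(21, 12) = 3, and 3 - 11 = -8 is NOT divisible by 3.
    ⇒ system is inconsistent (no integer solution).

No solution (the system is inconsistent).


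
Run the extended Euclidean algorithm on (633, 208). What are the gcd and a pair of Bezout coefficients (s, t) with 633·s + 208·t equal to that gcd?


Euclidean algorithm on (633, 208) — divide until remainder is 0:
  633 = 3 · 208 + 9
  208 = 23 · 9 + 1
  9 = 9 · 1 + 0
gcd(633, 208) = 1.
Track Bezout coefficients alongside the remainders: start with r₀ = 633 = a·1 + b·0 (s = 1, t = 0) and r₁ = 208 = a·0 + b·1 (s = 0, t = 1); each new remainder r_{k+1} = r_{k-1} − q_k·r_k inherits s_{k+1} = s_{k-1} − q_k·s_k, t_{k+1} = t_{k-1} − q_k·t_k, so r_k = a·s_k + b·t_k at every step:
  q = 3: r = 9, s = 1 − 3·0 = 1, t = 0 − 3·1 = -3  (check: 633·1 + 208·(-3) = 9)
  q = 23: r = 1, s = 0 − 23·1 = -23, t = 1 − 23·(-3) = 70  (check: 633·(-23) + 208·70 = 1)
The row with r = 1 (the gcd) gives the Bezout coefficients s = -23, t = 70.
Result: 633 · (-23) + 208 · (70) = 1.

gcd(633, 208) = 1; s = -23, t = 70 (check: 633·(-23) + 208·70 = 1).


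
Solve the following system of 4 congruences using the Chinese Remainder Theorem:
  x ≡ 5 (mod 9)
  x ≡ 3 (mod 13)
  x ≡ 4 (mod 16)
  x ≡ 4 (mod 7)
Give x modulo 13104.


Product of moduli M = 9 · 13 · 16 · 7 = 13104.
Merge one congruence at a time:
  Start: x ≡ 5 (mod 9).
  Combine with x ≡ 3 (mod 13); new modulus lcm = 117.
    Write x = 5 + 9·t and substitute into x ≡ 3 (mod 13): 9·t ≡ 3 − 5 = -2 (mod 13).
    Reduce coefficients mod 13: 9·t ≡ 11 (mod 13).
    The inverse of 9 mod 13 is 3 (since 9·3 = 27 = 2·13 + 1), so t ≡ 3·11 = 33 ≡ 7 (mod 13).
    Then x = 5 + 9·7 = 68, valid modulo lcm(9, 13) = 117: x ≡ 68 (mod 117).
  Combine with x ≡ 4 (mod 16); new modulus lcm = 1872.
    Write x = 68 + 117·t and substitute into x ≡ 4 (mod 16): 117·t ≡ 4 − 68 = -64 (mod 16).
    Reduce coefficients mod 16: 5·t ≡ 0 (mod 16).
    The inverse of 5 mod 16 is 13 (since 5·13 = 65 = 4·16 + 1), so t ≡ 13·0 = 0 ≡ 0 (mod 16).
    Then x = 68 + 117·0 = 68, valid modulo lcm(117, 16) = 1872: x ≡ 68 (mod 1872).
  Combine with x ≡ 4 (mod 7); new modulus lcm = 13104.
    Write x = 68 + 1872·t and substitute into x ≡ 4 (mod 7): 1872·t ≡ 4 − 68 = -64 (mod 7).
    Reduce coefficients mod 7: 3·t ≡ 6 (mod 7).
    The inverse of 3 mod 7 is 5 (since 3·5 = 15 = 2·7 + 1), so t ≡ 5·6 = 30 ≡ 2 (mod 7).
    Then x = 68 + 1872·2 = 3812, valid modulo lcm(1872, 7) = 13104: x ≡ 3812 (mod 13104).
Verify against each original: 3812 mod 9 = 5, 3812 mod 13 = 3, 3812 mod 16 = 4, 3812 mod 7 = 4.

x ≡ 3812 (mod 13104).


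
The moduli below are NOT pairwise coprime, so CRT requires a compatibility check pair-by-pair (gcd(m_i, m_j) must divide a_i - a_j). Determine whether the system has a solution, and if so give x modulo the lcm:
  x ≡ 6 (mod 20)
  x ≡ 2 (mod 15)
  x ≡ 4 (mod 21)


Moduli 20, 15, 21 are not pairwise coprime, so CRT works modulo lcm(m_i) when all pairwise compatibility conditions hold.
Pairwise compatibility: gcd(m_i, m_j) must divide a_i - a_j for every pair.
Merge one congruence at a time:
  Start: x ≡ 6 (mod 20).
  Combine with x ≡ 2 (mod 15): gcd(20, 15) = 5, and 2 - 6 = -4 is NOT divisible by 5.
    ⇒ system is inconsistent (no integer solution).

No solution (the system is inconsistent).


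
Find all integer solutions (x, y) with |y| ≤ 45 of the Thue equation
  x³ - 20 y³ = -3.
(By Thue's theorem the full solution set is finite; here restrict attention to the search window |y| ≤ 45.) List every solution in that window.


The equation is x³ - 20y³ = -3. For fixed y, x³ = 20·y³ − 3, so a solution requires the RHS to be a perfect cube.
Strategy: iterate y from -45 to 45, compute RHS = 20·y³ − 3, and check whether it is a (positive or negative) perfect cube.
Check small values of y:
  y = 0: RHS = -3 is not a perfect cube.
  y = 1: RHS = 17 is not a perfect cube.
  y = -1: RHS = -23 is not a perfect cube.
  y = 2: RHS = 157 is not a perfect cube.
  y = -2: RHS = -163 is not a perfect cube.
  y = 3: RHS = 537 is not a perfect cube.
  y = -3: RHS = -543 is not a perfect cube.
Continuing the search up to |y| = 45 finds no solutions either.
No (x, y) in the scanned range satisfies the equation.

No integer solutions with |y| ≤ 45.


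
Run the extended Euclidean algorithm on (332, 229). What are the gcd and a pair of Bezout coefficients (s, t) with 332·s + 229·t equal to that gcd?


Euclidean algorithm on (332, 229) — divide until remainder is 0:
  332 = 1 · 229 + 103
  229 = 2 · 103 + 23
  103 = 4 · 23 + 11
  23 = 2 · 11 + 1
  11 = 11 · 1 + 0
gcd(332, 229) = 1.
Track Bezout coefficients alongside the remainders: start with r₀ = 332 = a·1 + b·0 (s = 1, t = 0) and r₁ = 229 = a·0 + b·1 (s = 0, t = 1); each new remainder r_{k+1} = r_{k-1} − q_k·r_k inherits s_{k+1} = s_{k-1} − q_k·s_k, t_{k+1} = t_{k-1} − q_k·t_k, so r_k = a·s_k + b·t_k at every step:
  q = 1: r = 103, s = 1 − 1·0 = 1, t = 0 − 1·1 = -1  (check: 332·1 + 229·(-1) = 103)
  q = 2: r = 23, s = 0 − 2·1 = -2, t = 1 − 2·(-1) = 3  (check: 332·(-2) + 229·3 = 23)
  q = 4: r = 11, s = 1 − 4·(-2) = 9, t = -1 − 4·3 = -13  (check: 332·9 + 229·(-13) = 11)
  q = 2: r = 1, s = -2 − 2·9 = -20, t = 3 − 2·(-13) = 29  (check: 332·(-20) + 229·29 = 1)
The row with r = 1 (the gcd) gives the Bezout coefficients s = -20, t = 29.
Result: 332 · (-20) + 229 · (29) = 1.

gcd(332, 229) = 1; s = -20, t = 29 (check: 332·(-20) + 229·29 = 1).


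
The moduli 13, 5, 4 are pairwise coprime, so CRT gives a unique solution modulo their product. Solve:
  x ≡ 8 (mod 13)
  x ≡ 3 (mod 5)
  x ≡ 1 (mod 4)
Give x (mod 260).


Moduli 13, 5, 4 are pairwise coprime; by CRT there is a unique solution modulo M = 13 · 5 · 4 = 260.
Solve pairwise, accumulating the modulus:
  Start with x ≡ 8 (mod 13).
  Combine with x ≡ 3 (mod 5): since gcd(13, 5) = 1, we get a unique residue mod 65.
    Write x = 8 + 13·t and substitute into x ≡ 3 (mod 5): 13·t ≡ 3 − 8 = -5 (mod 5).
    Reduce coefficients mod 5: 3·t ≡ 0 (mod 5).
    The inverse of 3 mod 5 is 2 (since 3·2 = 6 = 1·5 + 1), so t ≡ 2·0 = 0 ≡ 0 (mod 5).
    Then x = 8 + 13·0 = 8, valid modulo lcm(13, 5) = 65: x ≡ 8 (mod 65).
  Combine with x ≡ 1 (mod 4): since gcd(65, 4) = 1, we get a unique residue mod 260.
    Write x = 8 + 65·t and substitute into x ≡ 1 (mod 4): 65·t ≡ 1 − 8 = -7 (mod 4).
    Reduce coefficients mod 4: 1·t ≡ 1 (mod 4).
    So t ≡ 1 (mod 4).
    Then x = 8 + 65·1 = 73, valid modulo lcm(65, 4) = 260: x ≡ 73 (mod 260).
Verify: 73 mod 13 = 8 ✓, 73 mod 5 = 3 ✓, 73 mod 4 = 1 ✓.

x ≡ 73 (mod 260).


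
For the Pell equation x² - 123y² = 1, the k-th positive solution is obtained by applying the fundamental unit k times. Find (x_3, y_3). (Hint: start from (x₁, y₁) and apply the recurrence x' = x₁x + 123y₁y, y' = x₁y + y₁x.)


Step 1: Find the fundamental solution (x₁, y₁) of x² - 123y² = 1.
  Expand √123 as a continued fraction. a₀ = ⌊√123⌋ = 11; iterate m_{k+1} = d_k·a_k − m_k, d_{k+1} = (123 − m_{k+1}²)/d_k, a_{k+1} = ⌊(a₀ + m_{k+1})/d_{k+1}⌋ (starting m₀ = 0, d₀ = 1), with convergents p_k = a_k·p_{k-1} + p_{k-2}, q_k = a_k·q_{k-1} + q_{k-2} (p₋₁ = 1, q₋₁ = 0):
  k = 0: a₀ = 11; p₀/q₀ = 11/1; p₀² − 123·q₀² = 121 − 123 = -2.
  k = 1: m = 11, d = 2, a = ⌊(11 + 11)/2⌋ = 11; p/q = (11·11 + 1)/(11·1 + 0) = 122/11; p² − 123·q² = 14884 − 14883 = 1.
  The first convergent with p² − 123·q² = 1 gives the fundamental solution (x₁, y₁) = (122, 11).
Step 2: Apply the recurrence (x_{n+1}, y_{n+1}) = (x₁x_n + 123y₁y_n, x₁y_n + y₁x_n) repeatedly.
  From (x_1, y_1) = (122, 11): x_2 = 122·122 + 123·11·11 = 29767; y_2 = 122·11 + 11·122 = 2684.
  From (x_2, y_2) = (29767, 2684): x_3 = 122·29767 + 123·11·2684 = 7263026; y_3 = 122·2684 + 11·29767 = 654885.
Step 3: Verify x_3² - 123·y_3² = 52751546676676 - 52751546676675 = 1 (should be 1). ✓

(x_1, y_1) = (122, 11); (x_3, y_3) = (7263026, 654885).


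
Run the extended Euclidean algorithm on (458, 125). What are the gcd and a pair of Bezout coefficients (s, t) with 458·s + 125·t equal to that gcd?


Euclidean algorithm on (458, 125) — divide until remainder is 0:
  458 = 3 · 125 + 83
  125 = 1 · 83 + 42
  83 = 1 · 42 + 41
  42 = 1 · 41 + 1
  41 = 41 · 1 + 0
gcd(458, 125) = 1.
Track Bezout coefficients alongside the remainders: start with r₀ = 458 = a·1 + b·0 (s = 1, t = 0) and r₁ = 125 = a·0 + b·1 (s = 0, t = 1); each new remainder r_{k+1} = r_{k-1} − q_k·r_k inherits s_{k+1} = s_{k-1} − q_k·s_k, t_{k+1} = t_{k-1} − q_k·t_k, so r_k = a·s_k + b·t_k at every step:
  q = 3: r = 83, s = 1 − 3·0 = 1, t = 0 − 3·1 = -3  (check: 458·1 + 125·(-3) = 83)
  q = 1: r = 42, s = 0 − 1·1 = -1, t = 1 − 1·(-3) = 4  (check: 458·(-1) + 125·4 = 42)
  q = 1: r = 41, s = 1 − 1·(-1) = 2, t = -3 − 1·4 = -7  (check: 458·2 + 125·(-7) = 41)
  q = 1: r = 1, s = -1 − 1·2 = -3, t = 4 − 1·(-7) = 11  (check: 458·(-3) + 125·11 = 1)
The row with r = 1 (the gcd) gives the Bezout coefficients s = -3, t = 11.
Result: 458 · (-3) + 125 · (11) = 1.

gcd(458, 125) = 1; s = -3, t = 11 (check: 458·(-3) + 125·11 = 1).


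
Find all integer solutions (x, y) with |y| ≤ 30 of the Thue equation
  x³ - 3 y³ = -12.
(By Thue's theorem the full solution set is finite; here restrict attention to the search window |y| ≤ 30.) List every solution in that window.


The equation is x³ - 3y³ = -12. For fixed y, x³ = 3·y³ − 12, so a solution requires the RHS to be a perfect cube.
Strategy: iterate y from -30 to 30, compute RHS = 3·y³ − 12, and check whether it is a (positive or negative) perfect cube.
Check small values of y:
  y = 0: RHS = -12 is not a perfect cube.
  y = 1: RHS = -9 is not a perfect cube.
  y = -1: RHS = -15 is not a perfect cube.
  y = 2: RHS = 12 is not a perfect cube.
  y = -2: RHS = -36 is not a perfect cube.
  y = 3: RHS = 69 is not a perfect cube.
  y = -3: RHS = -93 is not a perfect cube.
Continuing the search up to |y| = 30 finds no solutions either.
No (x, y) in the scanned range satisfies the equation.

No integer solutions with |y| ≤ 30.


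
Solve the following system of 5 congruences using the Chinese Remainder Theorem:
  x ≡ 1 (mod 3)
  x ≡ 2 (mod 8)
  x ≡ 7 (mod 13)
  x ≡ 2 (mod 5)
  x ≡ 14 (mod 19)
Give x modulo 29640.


Product of moduli M = 3 · 8 · 13 · 5 · 19 = 29640.
Merge one congruence at a time:
  Start: x ≡ 1 (mod 3).
  Combine with x ≡ 2 (mod 8); new modulus lcm = 24.
    Write x = 1 + 3·t and substitute into x ≡ 2 (mod 8): 3·t ≡ 2 − 1 = 1 (mod 8).
    The inverse of 3 mod 8 is 3 (since 3·3 = 9 = 1·8 + 1), so t ≡ 3·1 = 3 ≡ 3 (mod 8).
    Then x = 1 + 3·3 = 10, valid modulo lcm(3, 8) = 24: x ≡ 10 (mod 24).
  Combine with x ≡ 7 (mod 13); new modulus lcm = 312.
    Write x = 10 + 24·t and substitute into x ≡ 7 (mod 13): 24·t ≡ 7 − 10 = -3 (mod 13).
    Reduce coefficients mod 13: 11·t ≡ 10 (mod 13).
    The inverse of 11 mod 13 is 6 (since 11·6 = 66 = 5·13 + 1), so t ≡ 6·10 = 60 ≡ 8 (mod 13).
    Then x = 10 + 24·8 = 202, valid modulo lcm(24, 13) = 312: x ≡ 202 (mod 312).
  Combine with x ≡ 2 (mod 5); new modulus lcm = 1560.
    Write x = 202 + 312·t and substitute into x ≡ 2 (mod 5): 312·t ≡ 2 − 202 = -200 (mod 5).
    Reduce coefficients mod 5: 2·t ≡ 0 (mod 5).
    The inverse of 2 mod 5 is 3 (since 2·3 = 6 = 1·5 + 1), so t ≡ 3·0 = 0 ≡ 0 (mod 5).
    Then x = 202 + 312·0 = 202, valid modulo lcm(312, 5) = 1560: x ≡ 202 (mod 1560).
  Combine with x ≡ 14 (mod 19); new modulus lcm = 29640.
    Write x = 202 + 1560·t and substitute into x ≡ 14 (mod 19): 1560·t ≡ 14 − 202 = -188 (mod 19).
    Reduce coefficients mod 19: 2·t ≡ 2 (mod 19).
    The inverse of 2 mod 19 is 10 (since 2·10 = 20 = 1·19 + 1), so t ≡ 10·2 = 20 ≡ 1 (mod 19).
    Then x = 202 + 1560·1 = 1762, valid modulo lcm(1560, 19) = 29640: x ≡ 1762 (mod 29640).
Verify against each original: 1762 mod 3 = 1, 1762 mod 8 = 2, 1762 mod 13 = 7, 1762 mod 5 = 2, 1762 mod 19 = 14.

x ≡ 1762 (mod 29640).


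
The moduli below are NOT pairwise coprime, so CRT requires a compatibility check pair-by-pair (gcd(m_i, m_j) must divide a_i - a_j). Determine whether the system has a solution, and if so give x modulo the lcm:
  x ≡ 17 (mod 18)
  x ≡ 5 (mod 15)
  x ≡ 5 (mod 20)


Moduli 18, 15, 20 are not pairwise coprime, so CRT works modulo lcm(m_i) when all pairwise compatibility conditions hold.
Pairwise compatibility: gcd(m_i, m_j) must divide a_i - a_j for every pair.
Merge one congruence at a time:
  Start: x ≡ 17 (mod 18).
  Combine with x ≡ 5 (mod 15): gcd(18, 15) = 3; 5 - 17 = -12, which IS divisible by 3, so compatible.
    Write x = 17 + 18·t and substitute into x ≡ 5 (mod 15): 18·t ≡ 5 − 17 = -12 (mod 15).
    Divide the congruence (and modulus) by g = 3: 6·t ≡ -4 (mod 5).
    Reduce coefficients mod 5: 1·t ≡ 1 (mod 5).
    So t ≡ 1 (mod 5).
    Then x = 17 + 18·1 = 35, valid modulo lcm(18, 15) = 90: x ≡ 35 (mod 90).
  Combine with x ≡ 5 (mod 20): gcd(90, 20) = 10; 5 - 35 = -30, which IS divisible by 10, so compatible.
    Write x = 35 + 90·t and substitute into x ≡ 5 (mod 20): 90·t ≡ 5 − 35 = -30 (mod 20).
    Divide the congruence (and modulus) by g = 10: 9·t ≡ -3 (mod 2).
    Reduce coefficients mod 2: 1·t ≡ 1 (mod 2).
    So t ≡ 1 (mod 2).
    Then x = 35 + 90·1 = 125, valid modulo lcm(90, 20) = 180: x ≡ 125 (mod 180).
Verify: 125 mod 18 = 17, 125 mod 15 = 5, 125 mod 20 = 5.

x ≡ 125 (mod 180).


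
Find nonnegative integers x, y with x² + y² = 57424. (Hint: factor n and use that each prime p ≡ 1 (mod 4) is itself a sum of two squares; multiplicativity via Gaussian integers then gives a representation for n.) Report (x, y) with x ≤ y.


Step 1: Factor n = 57424 = 2^4 · 37 · 97.
Step 2: Check the mod-4 condition on each prime factor: 2 = 2 (special); 37 ≡ 1 (mod 4), exponent 1; 97 ≡ 1 (mod 4), exponent 1.
All primes ≡ 3 (mod 4) appear to even exponent (or don't appear), so by the two-squares theorem n IS expressible as a sum of two squares.
Step 3: Build a representation. Group n = k² · m with k = 4 and m = 37 · 97 = 3589 (a product of primes ≡ 1 (mod 4)); a representation of m scales to one of n via (k·x)² + (k·y)² = k²(x² + y²). Each prime p ≡ 1 (mod 4) is itself a sum of two squares; find a² by testing p − a² for a perfect square:
  37: 37 − 1² = 36 = 6² ⇒ 37 = 1² + 6².
  97: 97 − 1² = 96, 97 − 2² = 93, 97 − 3² = 88, 97 − 4² = 81 = 9² ⇒ 97 = 4² + 9².
  Combine using the Brahmagupta–Fibonacci identity (a² + b²)(c² + d²) = (ac − bd)² + (ad + bc)² = (ac + bd)² + (ad − bc)²:
  37 · 97 = 3589: from (1² + 6²)(4² + 9²), take (1·4 − 6·9, 1·9 + 6·4) = (4 − 54, 9 + 24) = (-50, 33); dropping signs (only squares matter) gives (50, 33); check 50² + 33² = 2500 + 1089 = 3589 ✓.
  Scale by k = 4: (4·50, 4·33) = (200, 132).
Step 4: Order so x ≤ y and verify: 132² + 200² = 17424 + 40000 = 57424 = n. ✓

n = 57424 = 132² + 200² (one valid representation with x ≤ y).


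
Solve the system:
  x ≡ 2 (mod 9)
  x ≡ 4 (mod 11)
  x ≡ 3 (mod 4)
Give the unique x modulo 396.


Moduli 9, 11, 4 are pairwise coprime; by CRT there is a unique solution modulo M = 9 · 11 · 4 = 396.
Solve pairwise, accumulating the modulus:
  Start with x ≡ 2 (mod 9).
  Combine with x ≡ 4 (mod 11): since gcd(9, 11) = 1, we get a unique residue mod 99.
    Write x = 2 + 9·t and substitute into x ≡ 4 (mod 11): 9·t ≡ 4 − 2 = 2 (mod 11).
    The inverse of 9 mod 11 is 5 (since 9·5 = 45 = 4·11 + 1), so t ≡ 5·2 = 10 ≡ 10 (mod 11).
    Then x = 2 + 9·10 = 92, valid modulo lcm(9, 11) = 99: x ≡ 92 (mod 99).
  Combine with x ≡ 3 (mod 4): since gcd(99, 4) = 1, we get a unique residue mod 396.
    Write x = 92 + 99·t and substitute into x ≡ 3 (mod 4): 99·t ≡ 3 − 92 = -89 (mod 4).
    Reduce coefficients mod 4: 3·t ≡ 3 (mod 4).
    The inverse of 3 mod 4 is 3 (since 3·3 = 9 = 2·4 + 1), so t ≡ 3·3 = 9 ≡ 1 (mod 4).
    Then x = 92 + 99·1 = 191, valid modulo lcm(99, 4) = 396: x ≡ 191 (mod 396).
Verify: 191 mod 9 = 2 ✓, 191 mod 11 = 4 ✓, 191 mod 4 = 3 ✓.

x ≡ 191 (mod 396).


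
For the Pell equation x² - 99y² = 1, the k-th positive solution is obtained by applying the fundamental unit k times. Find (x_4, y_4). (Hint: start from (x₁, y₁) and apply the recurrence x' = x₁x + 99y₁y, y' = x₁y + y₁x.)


Step 1: Find the fundamental solution (x₁, y₁) of x² - 99y² = 1.
  Expand √99 as a continued fraction. a₀ = ⌊√99⌋ = 9; iterate m_{k+1} = d_k·a_k − m_k, d_{k+1} = (99 − m_{k+1}²)/d_k, a_{k+1} = ⌊(a₀ + m_{k+1})/d_{k+1}⌋ (starting m₀ = 0, d₀ = 1), with convergents p_k = a_k·p_{k-1} + p_{k-2}, q_k = a_k·q_{k-1} + q_{k-2} (p₋₁ = 1, q₋₁ = 0):
  k = 0: a₀ = 9; p₀/q₀ = 9/1; p₀² − 99·q₀² = 81 − 99 = -18.
  k = 1: m = 9, d = 18, a = ⌊(9 + 9)/18⌋ = 1; p/q = (1·9 + 1)/(1·1 + 0) = 10/1; p² − 99·q² = 100 − 99 = 1.
  The first convergent with p² − 99·q² = 1 gives the fundamental solution (x₁, y₁) = (10, 1).
Step 2: Apply the recurrence (x_{n+1}, y_{n+1}) = (x₁x_n + 99y₁y_n, x₁y_n + y₁x_n) repeatedly.
  From (x_1, y_1) = (10, 1): x_2 = 10·10 + 99·1·1 = 199; y_2 = 10·1 + 1·10 = 20.
  From (x_2, y_2) = (199, 20): x_3 = 10·199 + 99·1·20 = 3970; y_3 = 10·20 + 1·199 = 399.
  From (x_3, y_3) = (3970, 399): x_4 = 10·3970 + 99·1·399 = 79201; y_4 = 10·399 + 1·3970 = 7960.
Step 3: Verify x_4² - 99·y_4² = 6272798401 - 6272798400 = 1 (should be 1). ✓

(x_1, y_1) = (10, 1); (x_4, y_4) = (79201, 7960).


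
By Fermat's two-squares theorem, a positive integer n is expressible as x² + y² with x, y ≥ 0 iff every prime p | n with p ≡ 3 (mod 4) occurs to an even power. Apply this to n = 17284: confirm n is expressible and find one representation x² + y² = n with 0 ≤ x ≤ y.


Step 1: Factor n = 17284 = 2^2 · 29 · 149.
Step 2: Check the mod-4 condition on each prime factor: 2 = 2 (special); 29 ≡ 1 (mod 4), exponent 1; 149 ≡ 1 (mod 4), exponent 1.
All primes ≡ 3 (mod 4) appear to even exponent (or don't appear), so by the two-squares theorem n IS expressible as a sum of two squares.
Step 3: Build a representation. Group n = k² · m with k = 2 and m = 29 · 149 = 4321 (a product of primes ≡ 1 (mod 4)); a representation of m scales to one of n via (k·x)² + (k·y)² = k²(x² + y²). Each prime p ≡ 1 (mod 4) is itself a sum of two squares; find a² by testing p − a² for a perfect square:
  29: 29 − 1² = 28, 29 − 2² = 25 = 5² ⇒ 29 = 2² + 5².
  149: 149 − 1² = 148, 149 − 2² = 145, 149 − 3² = 140, 149 − 4² = 133, 149 − 5² = 124, 149 − 6² = 113, 149 − 7² = 100 = 10² ⇒ 149 = 7² + 10².
  Combine using the Brahmagupta–Fibonacci identity (a² + b²)(c² + d²) = (ac − bd)² + (ad + bc)² = (ac + bd)² + (ad − bc)²:
  29 · 149 = 4321: from (2² + 5²)(7² + 10²), take (2·7 − 5·10, 2·10 + 5·7) = (14 − 50, 20 + 35) = (-36, 55); dropping signs (only squares matter) gives (36, 55); check 36² + 55² = 1296 + 3025 = 4321 ✓.
  Scale by k = 2: (2·36, 2·55) = (72, 110).
Step 4: Order so x ≤ y and verify: 72² + 110² = 5184 + 12100 = 17284 = n. ✓

n = 17284 = 72² + 110² (one valid representation with x ≤ y).


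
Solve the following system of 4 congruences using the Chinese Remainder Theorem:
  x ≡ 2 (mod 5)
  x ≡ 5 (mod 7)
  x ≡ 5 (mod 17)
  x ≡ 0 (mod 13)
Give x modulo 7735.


Product of moduli M = 5 · 7 · 17 · 13 = 7735.
Merge one congruence at a time:
  Start: x ≡ 2 (mod 5).
  Combine with x ≡ 5 (mod 7); new modulus lcm = 35.
    Write x = 2 + 5·t and substitute into x ≡ 5 (mod 7): 5·t ≡ 5 − 2 = 3 (mod 7).
    The inverse of 5 mod 7 is 3 (since 5·3 = 15 = 2·7 + 1), so t ≡ 3·3 = 9 ≡ 2 (mod 7).
    Then x = 2 + 5·2 = 12, valid modulo lcm(5, 7) = 35: x ≡ 12 (mod 35).
  Combine with x ≡ 5 (mod 17); new modulus lcm = 595.
    Write x = 12 + 35·t and substitute into x ≡ 5 (mod 17): 35·t ≡ 5 − 12 = -7 (mod 17).
    Reduce coefficients mod 17: 1·t ≡ 10 (mod 17).
    So t ≡ 10 (mod 17).
    Then x = 12 + 35·10 = 362, valid modulo lcm(35, 17) = 595: x ≡ 362 (mod 595).
  Combine with x ≡ 0 (mod 13); new modulus lcm = 7735.
    Write x = 362 + 595·t and substitute into x ≡ 0 (mod 13): 595·t ≡ 0 − 362 = -362 (mod 13).
    Reduce coefficients mod 13: 10·t ≡ 2 (mod 13).
    The inverse of 10 mod 13 is 4 (since 10·4 = 40 = 3·13 + 1), so t ≡ 4·2 = 8 ≡ 8 (mod 13).
    Then x = 362 + 595·8 = 5122, valid modulo lcm(595, 13) = 7735: x ≡ 5122 (mod 7735).
Verify against each original: 5122 mod 5 = 2, 5122 mod 7 = 5, 5122 mod 17 = 5, 5122 mod 13 = 0.

x ≡ 5122 (mod 7735).


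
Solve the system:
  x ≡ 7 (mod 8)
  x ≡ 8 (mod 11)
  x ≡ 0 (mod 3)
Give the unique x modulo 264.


Moduli 8, 11, 3 are pairwise coprime; by CRT there is a unique solution modulo M = 8 · 11 · 3 = 264.
Solve pairwise, accumulating the modulus:
  Start with x ≡ 7 (mod 8).
  Combine with x ≡ 8 (mod 11): since gcd(8, 11) = 1, we get a unique residue mod 88.
    Write x = 7 + 8·t and substitute into x ≡ 8 (mod 11): 8·t ≡ 8 − 7 = 1 (mod 11).
    The inverse of 8 mod 11 is 7 (since 8·7 = 56 = 5·11 + 1), so t ≡ 7·1 = 7 ≡ 7 (mod 11).
    Then x = 7 + 8·7 = 63, valid modulo lcm(8, 11) = 88: x ≡ 63 (mod 88).
  Combine with x ≡ 0 (mod 3): since gcd(88, 3) = 1, we get a unique residue mod 264.
    Write x = 63 + 88·t and substitute into x ≡ 0 (mod 3): 88·t ≡ 0 − 63 = -63 (mod 3).
    Reduce coefficients mod 3: 1·t ≡ 0 (mod 3).
    So t ≡ 0 (mod 3).
    Then x = 63 + 88·0 = 63, valid modulo lcm(88, 3) = 264: x ≡ 63 (mod 264).
Verify: 63 mod 8 = 7 ✓, 63 mod 11 = 8 ✓, 63 mod 3 = 0 ✓.

x ≡ 63 (mod 264).


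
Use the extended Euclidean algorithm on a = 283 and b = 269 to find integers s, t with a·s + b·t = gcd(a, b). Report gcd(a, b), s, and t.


Euclidean algorithm on (283, 269) — divide until remainder is 0:
  283 = 1 · 269 + 14
  269 = 19 · 14 + 3
  14 = 4 · 3 + 2
  3 = 1 · 2 + 1
  2 = 2 · 1 + 0
gcd(283, 269) = 1.
Track Bezout coefficients alongside the remainders: start with r₀ = 283 = a·1 + b·0 (s = 1, t = 0) and r₁ = 269 = a·0 + b·1 (s = 0, t = 1); each new remainder r_{k+1} = r_{k-1} − q_k·r_k inherits s_{k+1} = s_{k-1} − q_k·s_k, t_{k+1} = t_{k-1} − q_k·t_k, so r_k = a·s_k + b·t_k at every step:
  q = 1: r = 14, s = 1 − 1·0 = 1, t = 0 − 1·1 = -1  (check: 283·1 + 269·(-1) = 14)
  q = 19: r = 3, s = 0 − 19·1 = -19, t = 1 − 19·(-1) = 20  (check: 283·(-19) + 269·20 = 3)
  q = 4: r = 2, s = 1 − 4·(-19) = 77, t = -1 − 4·20 = -81  (check: 283·77 + 269·(-81) = 2)
  q = 1: r = 1, s = -19 − 1·77 = -96, t = 20 − 1·(-81) = 101  (check: 283·(-96) + 269·101 = 1)
The row with r = 1 (the gcd) gives the Bezout coefficients s = -96, t = 101.
Result: 283 · (-96) + 269 · (101) = 1.

gcd(283, 269) = 1; s = -96, t = 101 (check: 283·(-96) + 269·101 = 1).


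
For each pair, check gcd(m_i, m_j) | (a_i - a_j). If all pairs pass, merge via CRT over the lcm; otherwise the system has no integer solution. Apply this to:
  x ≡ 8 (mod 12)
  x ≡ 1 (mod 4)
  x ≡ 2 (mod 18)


Moduli 12, 4, 18 are not pairwise coprime, so CRT works modulo lcm(m_i) when all pairwise compatibility conditions hold.
Pairwise compatibility: gcd(m_i, m_j) must divide a_i - a_j for every pair.
Merge one congruence at a time:
  Start: x ≡ 8 (mod 12).
  Combine with x ≡ 1 (mod 4): gcd(12, 4) = 4, and 1 - 8 = -7 is NOT divisible by 4.
    ⇒ system is inconsistent (no integer solution).

No solution (the system is inconsistent).


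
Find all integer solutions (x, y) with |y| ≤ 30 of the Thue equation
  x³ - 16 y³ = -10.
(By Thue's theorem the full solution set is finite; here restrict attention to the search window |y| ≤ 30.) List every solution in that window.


The equation is x³ - 16y³ = -10. For fixed y, x³ = 16·y³ − 10, so a solution requires the RHS to be a perfect cube.
Strategy: iterate y from -30 to 30, compute RHS = 16·y³ − 10, and check whether it is a (positive or negative) perfect cube.
Check small values of y:
  y = 0: RHS = -10 is not a perfect cube.
  y = 1: RHS = 6 is not a perfect cube.
  y = -1: RHS = -26 is not a perfect cube.
  y = 2: RHS = 118 is not a perfect cube.
  y = -2: RHS = -138 is not a perfect cube.
  y = 3: RHS = 422 is not a perfect cube.
  y = -3: RHS = -442 is not a perfect cube.
Continuing the search up to |y| = 30 finds no solutions either.
No (x, y) in the scanned range satisfies the equation.

No integer solutions with |y| ≤ 30.


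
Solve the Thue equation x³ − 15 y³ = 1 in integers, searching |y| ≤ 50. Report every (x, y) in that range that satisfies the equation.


The equation is x³ - 15y³ = 1. For fixed y, x³ = 15·y³ + 1, so a solution requires the RHS to be a perfect cube.
Strategy: iterate y from -50 to 50, compute RHS = 15·y³ + 1, and check whether it is a (positive or negative) perfect cube.
Check small values of y:
  y = 0: RHS = 1 = (1)³ ⇒ x = 1 works.
  y = 1: RHS = 16 is not a perfect cube.
  y = -1: RHS = -14 is not a perfect cube.
  y = 2: RHS = 121 is not a perfect cube.
  y = -2: RHS = -119 is not a perfect cube.
  y = 3: RHS = 406 is not a perfect cube.
  y = -3: RHS = -404 is not a perfect cube.
Continuing the search up to |y| = 50 finds no further solutions beyond those listed.
Collected solutions: (1, 0).

Solutions (with |y| ≤ 50): (1, 0).


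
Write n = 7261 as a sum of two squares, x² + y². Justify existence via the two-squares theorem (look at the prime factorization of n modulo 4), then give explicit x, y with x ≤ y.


Step 1: Factor n = 7261 = 53 · 137.
Step 2: Check the mod-4 condition on each prime factor: 53 ≡ 1 (mod 4), exponent 1; 137 ≡ 1 (mod 4), exponent 1.
All primes ≡ 3 (mod 4) appear to even exponent (or don't appear), so by the two-squares theorem n IS expressible as a sum of two squares.
Step 3: Build a representation. Here n = 53 · 137 is a product of primes ≡ 1 (mod 4). Each prime p ≡ 1 (mod 4) is itself a sum of two squares; find a² by testing p − a² for a perfect square:
  53: 53 − 1² = 52, 53 − 2² = 49 = 7² ⇒ 53 = 2² + 7².
  137: 137 − 1² = 136, 137 − 2² = 133, 137 − 3² = 128, 137 − 4² = 121 = 11² ⇒ 137 = 4² + 11².
  Combine using the Brahmagupta–Fibonacci identity (a² + b²)(c² + d²) = (ac − bd)² + (ad + bc)² = (ac + bd)² + (ad − bc)²:
  53 · 137 = 7261: from (2² + 7²)(4² + 11²), take (2·4 − 7·11, 2·11 + 7·4) = (8 − 77, 22 + 28) = (-69, 50); dropping signs (only squares matter) gives (69, 50); check 69² + 50² = 4761 + 2500 = 7261 ✓.
Step 4: Order so x ≤ y and verify: 50² + 69² = 2500 + 4761 = 7261 = n. ✓

n = 7261 = 50² + 69² (one valid representation with x ≤ y).


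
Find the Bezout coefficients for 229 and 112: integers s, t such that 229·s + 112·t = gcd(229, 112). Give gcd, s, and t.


Euclidean algorithm on (229, 112) — divide until remainder is 0:
  229 = 2 · 112 + 5
  112 = 22 · 5 + 2
  5 = 2 · 2 + 1
  2 = 2 · 1 + 0
gcd(229, 112) = 1.
Track Bezout coefficients alongside the remainders: start with r₀ = 229 = a·1 + b·0 (s = 1, t = 0) and r₁ = 112 = a·0 + b·1 (s = 0, t = 1); each new remainder r_{k+1} = r_{k-1} − q_k·r_k inherits s_{k+1} = s_{k-1} − q_k·s_k, t_{k+1} = t_{k-1} − q_k·t_k, so r_k = a·s_k + b·t_k at every step:
  q = 2: r = 5, s = 1 − 2·0 = 1, t = 0 − 2·1 = -2  (check: 229·1 + 112·(-2) = 5)
  q = 22: r = 2, s = 0 − 22·1 = -22, t = 1 − 22·(-2) = 45  (check: 229·(-22) + 112·45 = 2)
  q = 2: r = 1, s = 1 − 2·(-22) = 45, t = -2 − 2·45 = -92  (check: 229·45 + 112·(-92) = 1)
The row with r = 1 (the gcd) gives the Bezout coefficients s = 45, t = -92.
Result: 229 · (45) + 112 · (-92) = 1.

gcd(229, 112) = 1; s = 45, t = -92 (check: 229·45 + 112·(-92) = 1).


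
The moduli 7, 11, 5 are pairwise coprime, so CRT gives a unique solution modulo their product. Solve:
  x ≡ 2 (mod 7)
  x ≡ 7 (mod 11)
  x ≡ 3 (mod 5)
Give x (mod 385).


Moduli 7, 11, 5 are pairwise coprime; by CRT there is a unique solution modulo M = 7 · 11 · 5 = 385.
Solve pairwise, accumulating the modulus:
  Start with x ≡ 2 (mod 7).
  Combine with x ≡ 7 (mod 11): since gcd(7, 11) = 1, we get a unique residue mod 77.
    Write x = 2 + 7·t and substitute into x ≡ 7 (mod 11): 7·t ≡ 7 − 2 = 5 (mod 11).
    The inverse of 7 mod 11 is 8 (since 7·8 = 56 = 5·11 + 1), so t ≡ 8·5 = 40 ≡ 7 (mod 11).
    Then x = 2 + 7·7 = 51, valid modulo lcm(7, 11) = 77: x ≡ 51 (mod 77).
  Combine with x ≡ 3 (mod 5): since gcd(77, 5) = 1, we get a unique residue mod 385.
    Write x = 51 + 77·t and substitute into x ≡ 3 (mod 5): 77·t ≡ 3 − 51 = -48 (mod 5).
    Reduce coefficients mod 5: 2·t ≡ 2 (mod 5).
    The inverse of 2 mod 5 is 3 (since 2·3 = 6 = 1·5 + 1), so t ≡ 3·2 = 6 ≡ 1 (mod 5).
    Then x = 51 + 77·1 = 128, valid modulo lcm(77, 5) = 385: x ≡ 128 (mod 385).
Verify: 128 mod 7 = 2 ✓, 128 mod 11 = 7 ✓, 128 mod 5 = 3 ✓.

x ≡ 128 (mod 385).


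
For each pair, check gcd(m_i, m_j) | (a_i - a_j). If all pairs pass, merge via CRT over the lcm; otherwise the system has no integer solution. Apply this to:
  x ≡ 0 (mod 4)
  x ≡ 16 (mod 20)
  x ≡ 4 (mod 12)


Moduli 4, 20, 12 are not pairwise coprime, so CRT works modulo lcm(m_i) when all pairwise compatibility conditions hold.
Pairwise compatibility: gcd(m_i, m_j) must divide a_i - a_j for every pair.
Merge one congruence at a time:
  Start: x ≡ 0 (mod 4).
  Combine with x ≡ 16 (mod 20): gcd(4, 20) = 4; 16 - 0 = 16, which IS divisible by 4, so compatible.
    Write x = 0 + 4·t and substitute into x ≡ 16 (mod 20): 4·t ≡ 16 − 0 = 16 (mod 20).
    Divide the congruence (and modulus) by g = 4: 1·t ≡ 4 (mod 5).
    So t ≡ 4 (mod 5).
    Then x = 0 + 4·4 = 16, valid modulo lcm(4, 20) = 20: x ≡ 16 (mod 20).
  Combine with x ≡ 4 (mod 12): gcd(20, 12) = 4; 4 - 16 = -12, which IS divisible by 4, so compatible.
    Write x = 16 + 20·t and substitute into x ≡ 4 (mod 12): 20·t ≡ 4 − 16 = -12 (mod 12).
    Divide the congruence (and modulus) by g = 4: 5·t ≡ -3 (mod 3).
    Reduce coefficients mod 3: 2·t ≡ 0 (mod 3).
    The inverse of 2 mod 3 is 2 (since 2·2 = 4 = 1·3 + 1), so t ≡ 2·0 = 0 ≡ 0 (mod 3).
    Then x = 16 + 20·0 = 16, valid modulo lcm(20, 12) = 60: x ≡ 16 (mod 60).
Verify: 16 mod 4 = 0, 16 mod 20 = 16, 16 mod 12 = 4.

x ≡ 16 (mod 60).


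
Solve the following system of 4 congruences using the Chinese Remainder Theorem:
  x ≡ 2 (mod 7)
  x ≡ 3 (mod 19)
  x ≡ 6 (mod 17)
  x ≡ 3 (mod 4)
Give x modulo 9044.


Product of moduli M = 7 · 19 · 17 · 4 = 9044.
Merge one congruence at a time:
  Start: x ≡ 2 (mod 7).
  Combine with x ≡ 3 (mod 19); new modulus lcm = 133.
    Write x = 2 + 7·t and substitute into x ≡ 3 (mod 19): 7·t ≡ 3 − 2 = 1 (mod 19).
    The inverse of 7 mod 19 is 11 (since 7·11 = 77 = 4·19 + 1), so t ≡ 11·1 = 11 ≡ 11 (mod 19).
    Then x = 2 + 7·11 = 79, valid modulo lcm(7, 19) = 133: x ≡ 79 (mod 133).
  Combine with x ≡ 6 (mod 17); new modulus lcm = 2261.
    Write x = 79 + 133·t and substitute into x ≡ 6 (mod 17): 133·t ≡ 6 − 79 = -73 (mod 17).
    Reduce coefficients mod 17: 14·t ≡ 12 (mod 17).
    The inverse of 14 mod 17 is 11 (since 14·11 = 154 = 9·17 + 1), so t ≡ 11·12 = 132 ≡ 13 (mod 17).
    Then x = 79 + 133·13 = 1808, valid modulo lcm(133, 17) = 2261: x ≡ 1808 (mod 2261).
  Combine with x ≡ 3 (mod 4); new modulus lcm = 9044.
    Write x = 1808 + 2261·t and substitute into x ≡ 3 (mod 4): 2261·t ≡ 3 − 1808 = -1805 (mod 4).
    Reduce coefficients mod 4: 1·t ≡ 3 (mod 4).
    So t ≡ 3 (mod 4).
    Then x = 1808 + 2261·3 = 8591, valid modulo lcm(2261, 4) = 9044: x ≡ 8591 (mod 9044).
Verify against each original: 8591 mod 7 = 2, 8591 mod 19 = 3, 8591 mod 17 = 6, 8591 mod 4 = 3.

x ≡ 8591 (mod 9044).
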